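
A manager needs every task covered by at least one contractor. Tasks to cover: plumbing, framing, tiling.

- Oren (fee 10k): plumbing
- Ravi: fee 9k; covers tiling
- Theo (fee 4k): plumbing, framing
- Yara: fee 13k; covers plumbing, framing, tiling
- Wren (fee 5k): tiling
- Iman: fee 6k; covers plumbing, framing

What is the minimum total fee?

This is an integer covering problem.
Choose Theo and Wren: together they cover plumbing, framing, tiling — every task.
Total fee: 4 + 5 = 9.

9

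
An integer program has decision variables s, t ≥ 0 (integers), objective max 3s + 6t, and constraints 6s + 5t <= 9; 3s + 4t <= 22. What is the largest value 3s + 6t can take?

6

(s,t)=(0,1) is feasible, giving 6.
(s,t)=(1,0) is feasible, giving 3.
Maximum is 6 at (s,t)=(0,1).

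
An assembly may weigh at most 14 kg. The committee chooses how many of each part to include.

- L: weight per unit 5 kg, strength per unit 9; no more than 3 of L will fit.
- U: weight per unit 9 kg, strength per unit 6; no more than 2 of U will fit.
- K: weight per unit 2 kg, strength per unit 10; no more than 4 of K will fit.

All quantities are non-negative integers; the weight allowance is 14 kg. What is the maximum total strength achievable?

49

K has the best ratio (10/2); taking only K gives at most 4×10 = 40 (stopped by the supply cap of 4).
Mixing does better — 1×L and 4×K: weight 13 ≤ 14, strength 1·9 + 4·10 = 49.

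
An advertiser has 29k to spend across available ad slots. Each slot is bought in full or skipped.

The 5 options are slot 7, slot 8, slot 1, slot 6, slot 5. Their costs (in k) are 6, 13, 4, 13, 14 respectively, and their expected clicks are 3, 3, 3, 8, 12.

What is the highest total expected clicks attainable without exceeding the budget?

Take slot 6 and slot 5: cost 13 + 14 = 27 ≤ 29, expected clicks 8 + 12 = 20.
No other feasible combination does better.

20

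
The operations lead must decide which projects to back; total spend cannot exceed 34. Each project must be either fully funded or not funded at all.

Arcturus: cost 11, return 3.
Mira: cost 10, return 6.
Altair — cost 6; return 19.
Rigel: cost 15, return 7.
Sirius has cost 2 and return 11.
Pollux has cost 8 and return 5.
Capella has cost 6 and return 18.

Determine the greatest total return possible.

59

Take Mira, Altair, Sirius, Pollux, and Capella: cost 10 + 6 + 2 + 8 + 6 = 32 ≤ 34, return 6 + 19 + 11 + 5 + 18 = 59.
No other feasible combination does better.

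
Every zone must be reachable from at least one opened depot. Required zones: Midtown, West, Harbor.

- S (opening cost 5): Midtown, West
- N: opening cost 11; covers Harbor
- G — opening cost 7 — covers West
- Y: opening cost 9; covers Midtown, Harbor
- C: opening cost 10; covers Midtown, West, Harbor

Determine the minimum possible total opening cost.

The greedy cost-per-new-zone heuristic would pick S and Y for 14, but a cheaper cover exists.
C alone covers Midtown, West, Harbor — every zone.
Total opening cost: 10.
No cover costs less than 10.

10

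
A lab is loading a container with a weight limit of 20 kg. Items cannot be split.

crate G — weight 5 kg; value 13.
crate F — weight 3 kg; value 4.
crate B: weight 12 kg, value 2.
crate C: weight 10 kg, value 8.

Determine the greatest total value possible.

25

Take crate G, crate F, and crate C: weight 5 + 3 + 10 = 18 ≤ 20, value 13 + 4 + 8 = 25.
No other feasible combination does better.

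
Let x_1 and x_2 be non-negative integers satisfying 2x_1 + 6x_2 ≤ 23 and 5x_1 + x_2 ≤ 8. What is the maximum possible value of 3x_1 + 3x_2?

12

(x_1,x_2)=(1,3) is feasible, giving 12.
(x_1,x_2)=(1,2) is feasible, giving 9.
Maximum is 12 at (x_1,x_2)=(1,3).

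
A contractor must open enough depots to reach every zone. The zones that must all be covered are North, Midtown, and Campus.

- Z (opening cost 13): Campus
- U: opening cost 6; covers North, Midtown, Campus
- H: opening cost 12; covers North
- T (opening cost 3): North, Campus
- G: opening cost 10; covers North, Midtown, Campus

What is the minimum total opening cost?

6

The greedy cost-per-new-zone heuristic would pick T and U for 9, but a cheaper cover exists.
U alone covers North, Midtown, Campus — every zone.
Total opening cost: 6.
No cover costs less than 6.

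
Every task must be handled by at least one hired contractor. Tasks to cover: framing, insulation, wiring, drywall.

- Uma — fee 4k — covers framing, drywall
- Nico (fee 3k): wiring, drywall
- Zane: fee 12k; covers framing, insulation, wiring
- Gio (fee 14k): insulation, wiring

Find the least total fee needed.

The greedy cost-per-new-task heuristic would pick Nico, Uma, and Zane for 19, but a cheaper cover exists.
Choose Nico and Zane: together they cover framing, insulation, wiring, drywall — every task.
Total fee: 3 + 12 = 15.
No cover costs less than 15.

15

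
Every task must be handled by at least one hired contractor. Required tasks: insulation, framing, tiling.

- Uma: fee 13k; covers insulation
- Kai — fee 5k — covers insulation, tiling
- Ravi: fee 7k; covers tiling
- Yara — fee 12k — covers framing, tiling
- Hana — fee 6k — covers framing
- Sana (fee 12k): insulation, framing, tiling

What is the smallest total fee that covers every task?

Choose Kai and Hana: together they cover insulation, framing, tiling — every task.
Total fee: 5 + 6 = 11.
No cover costs less than 11.

11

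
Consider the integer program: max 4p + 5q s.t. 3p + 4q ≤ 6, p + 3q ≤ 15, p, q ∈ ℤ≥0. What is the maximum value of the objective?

(p,q)=(2,0): 3·2+4·0=6≤6, 1·2+3·0=2≤15, objective 8.
(p,q)=(1,0): 3·1+4·0=3≤6, 1·1+3·0=1≤15, objective 4.
Maximum is 8 at (p,q)=(2,0).

8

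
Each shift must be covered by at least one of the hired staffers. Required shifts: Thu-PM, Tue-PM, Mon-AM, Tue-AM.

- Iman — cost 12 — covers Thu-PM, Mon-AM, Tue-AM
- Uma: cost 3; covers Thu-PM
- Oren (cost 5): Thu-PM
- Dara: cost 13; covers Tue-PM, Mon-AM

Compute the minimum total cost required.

25

The greedy cost-per-new-shift heuristic would pick Uma, Iman, and Dara for 28, but a cheaper cover exists.
Choose Iman and Dara: together they cover Thu-PM, Tue-PM, Mon-AM, Tue-AM — every shift.
Total cost: 12 + 13 = 25.
No cover costs less than 25.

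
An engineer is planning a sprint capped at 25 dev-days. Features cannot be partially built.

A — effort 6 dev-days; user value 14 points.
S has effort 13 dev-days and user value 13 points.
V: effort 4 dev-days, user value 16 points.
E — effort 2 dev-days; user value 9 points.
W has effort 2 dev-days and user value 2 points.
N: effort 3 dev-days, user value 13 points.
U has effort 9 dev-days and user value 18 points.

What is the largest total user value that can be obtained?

70

Take A, V, E, N, and U: effort 6 + 4 + 2 + 3 + 9 = 24 ≤ 25, user value 14 + 16 + 9 + 13 + 18 = 70.
No other feasible combination does better.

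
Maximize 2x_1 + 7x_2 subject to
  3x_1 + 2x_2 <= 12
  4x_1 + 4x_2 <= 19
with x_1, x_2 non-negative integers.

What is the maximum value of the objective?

28

The continuous relaxation peaks at (0, 4.75) with value 33.25; rounding to a feasible lattice point costs some objective.
(x_1,x_2)=(0,4): 3·0+2·4=8≤12, 4·0+4·4=16≤19, objective 28.
(x_1,x_2)=(1,3): 3·1+2·3=9≤12, 4·1+4·3=16≤19, objective 23.
(x_1,x_2)=(0,3): 3·0+2·3=6≤12, 4·0+4·3=12≤19, objective 21.
The best lattice point is (0,4), giving 28.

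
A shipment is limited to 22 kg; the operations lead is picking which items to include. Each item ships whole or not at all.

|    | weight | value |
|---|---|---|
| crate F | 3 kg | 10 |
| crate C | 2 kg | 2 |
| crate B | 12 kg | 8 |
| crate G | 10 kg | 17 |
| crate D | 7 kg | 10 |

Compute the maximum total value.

39

Treat it as a binary knapsack problem.
Take crate F, crate C, crate G, and crate D: weight 3 + 2 + 10 + 7 = 22 ≤ 22, value 10 + 2 + 17 + 10 = 39.
No other feasible combination does better.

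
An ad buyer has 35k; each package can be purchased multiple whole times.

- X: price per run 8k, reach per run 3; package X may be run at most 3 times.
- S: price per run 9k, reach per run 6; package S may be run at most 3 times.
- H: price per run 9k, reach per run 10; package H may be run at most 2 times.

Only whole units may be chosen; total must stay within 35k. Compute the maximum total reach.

29

This is a bounded integer knapsack.
Take 1×X, 1×S, and 2×H: price 35 ≤ 35, reach 1·3 + 1·6 + 2·10 = 29.
H has the best ratio (10/9) and is taken to its limit of 2; remaining capacity is filled optimally with the others.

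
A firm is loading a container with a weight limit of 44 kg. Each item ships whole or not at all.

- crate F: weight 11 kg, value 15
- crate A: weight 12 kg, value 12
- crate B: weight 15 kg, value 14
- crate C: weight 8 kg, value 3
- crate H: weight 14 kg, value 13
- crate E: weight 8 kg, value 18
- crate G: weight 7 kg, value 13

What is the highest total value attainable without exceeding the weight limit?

60

Allowing fractional choices, the relaxed optimum would be about 63.6, but items are indivisible.
crate F + crate H + crate E + crate G: weight 11 + 14 + 8 + 7 = 40 ≤ 44, value 15 + 13 + 18 + 13 = 59.
crate F + crate A + crate E + crate G: weight 11 + 12 + 8 + 7 = 38 ≤ 44, value 15 + 12 + 18 + 13 = 58.
crate F + crate B + crate E + crate G: weight 11 + 15 + 8 + 7 = 41 ≤ 44, value 15 + 14 + 18 + 13 = 60.
Best is crate F, crate B, crate E, and crate G with total value 60.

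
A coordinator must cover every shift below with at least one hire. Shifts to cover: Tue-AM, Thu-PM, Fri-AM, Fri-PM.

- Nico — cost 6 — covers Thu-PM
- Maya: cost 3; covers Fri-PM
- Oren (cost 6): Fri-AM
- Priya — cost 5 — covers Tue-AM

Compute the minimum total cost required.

Choose Nico, Maya, Oren, and Priya: together they cover Tue-AM, Thu-PM, Fri-AM, Fri-PM — every shift.
Total cost: 6 + 3 + 6 + 5 = 20.
No cover costs less than 20.

20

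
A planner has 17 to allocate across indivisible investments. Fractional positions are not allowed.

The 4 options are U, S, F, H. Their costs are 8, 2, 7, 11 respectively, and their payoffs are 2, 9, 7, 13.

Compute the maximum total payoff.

22

Allowing fractional choices, the relaxed optimum would be about 26.0, but investments are indivisible.
S + H: cost 2 + 11 = 13 ≤ 17, payoff 9 + 13 = 22.
U + S + F: cost 8 + 2 + 7 = 17 ≤ 17, payoff 2 + 9 + 7 = 18.
S + F: cost 2 + 7 = 9 ≤ 17, payoff 9 + 7 = 16.
Best is S and H with total payoff 22.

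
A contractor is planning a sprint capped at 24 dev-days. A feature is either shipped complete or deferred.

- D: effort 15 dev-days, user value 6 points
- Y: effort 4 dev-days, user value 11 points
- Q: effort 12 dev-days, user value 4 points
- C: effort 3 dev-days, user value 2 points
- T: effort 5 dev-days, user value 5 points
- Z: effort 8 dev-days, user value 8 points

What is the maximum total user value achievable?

26

Allowing fractional choices, the relaxed optimum would be about 27.6, but features are indivisible.
Y + Q + Z: effort 4 + 12 + 8 = 24 ≤ 24, user value 11 + 4 + 8 = 23.
Y + T + Z: effort 4 + 5 + 8 = 17 ≤ 24, user value 11 + 5 + 8 = 24.
Y + C + T + Z: effort 4 + 3 + 5 + 8 = 20 ≤ 24, user value 11 + 2 + 5 + 8 = 26.
Best is Y, C, T, and Z with total user value 26.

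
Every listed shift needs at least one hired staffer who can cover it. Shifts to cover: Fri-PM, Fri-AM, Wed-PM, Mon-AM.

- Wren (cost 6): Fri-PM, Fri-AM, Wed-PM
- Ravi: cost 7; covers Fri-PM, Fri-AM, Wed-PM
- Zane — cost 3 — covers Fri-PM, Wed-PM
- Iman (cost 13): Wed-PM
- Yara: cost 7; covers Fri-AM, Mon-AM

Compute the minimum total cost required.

This is an integer covering problem.
Choose Zane and Yara: together they cover Fri-PM, Fri-AM, Wed-PM, Mon-AM — every shift.
Total cost: 3 + 7 = 10.

10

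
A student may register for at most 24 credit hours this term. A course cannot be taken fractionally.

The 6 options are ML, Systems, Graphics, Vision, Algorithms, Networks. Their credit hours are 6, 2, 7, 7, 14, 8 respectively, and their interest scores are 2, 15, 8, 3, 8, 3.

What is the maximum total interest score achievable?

31

ML + Systems + Graphics + Vision: credit hours 6 + 2 + 7 + 7 = 22 ≤ 24, interest score 2 + 15 + 8 + 3 = 28.
Systems + Graphics + Vision + Networks: credit hours 2 + 7 + 7 + 8 = 24 ≤ 24, interest score 15 + 8 + 3 + 3 = 29.
Systems + Graphics + Algorithms: credit hours 2 + 7 + 14 = 23 ≤ 24, interest score 15 + 8 + 8 = 31.
Best is Systems, Graphics, and Algorithms with total interest score 31.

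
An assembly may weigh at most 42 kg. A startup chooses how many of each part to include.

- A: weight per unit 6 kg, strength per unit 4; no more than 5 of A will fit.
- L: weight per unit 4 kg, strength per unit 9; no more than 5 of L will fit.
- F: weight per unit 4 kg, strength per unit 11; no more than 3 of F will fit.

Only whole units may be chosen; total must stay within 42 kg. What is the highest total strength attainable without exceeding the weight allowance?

82

Take 1×A, 5×L, and 3×F: weight 38 ≤ 42, strength 1·4 + 5·9 + 3·11 = 82.
F has the best ratio (11/4) and is taken to its limit of 3; remaining capacity is filled optimally with the others.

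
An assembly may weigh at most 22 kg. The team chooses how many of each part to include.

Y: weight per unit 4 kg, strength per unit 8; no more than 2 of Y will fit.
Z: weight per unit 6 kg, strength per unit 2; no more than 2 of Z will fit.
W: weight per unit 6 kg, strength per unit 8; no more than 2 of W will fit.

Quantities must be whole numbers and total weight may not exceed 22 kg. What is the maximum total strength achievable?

32

Y has the best ratio (8/4); taking only Y gives at most 2×8 = 16 (stopped by the supply cap of 2).
Mixing does better — 2×Y and 2×W: weight 20 ≤ 22, strength 2·8 + 2·8 = 32.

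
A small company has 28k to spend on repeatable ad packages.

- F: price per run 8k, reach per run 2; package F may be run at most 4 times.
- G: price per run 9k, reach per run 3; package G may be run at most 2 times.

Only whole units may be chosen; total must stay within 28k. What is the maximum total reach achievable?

8

This is a bounded integer knapsack.
2×F and 1×G: price 25 ≤ 28, reach 2·2 + 1·3 = 7.
1×F and 2×G: price 26 ≤ 28, reach 1·2 + 2·3 = 8.
Best is 8.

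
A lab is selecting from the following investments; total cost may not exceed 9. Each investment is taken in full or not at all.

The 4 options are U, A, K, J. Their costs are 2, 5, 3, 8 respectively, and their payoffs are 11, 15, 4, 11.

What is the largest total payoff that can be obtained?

Take U and A: cost 2 + 5 = 7 ≤ 9, payoff 11 + 15 = 26.
No other feasible combination does better.

26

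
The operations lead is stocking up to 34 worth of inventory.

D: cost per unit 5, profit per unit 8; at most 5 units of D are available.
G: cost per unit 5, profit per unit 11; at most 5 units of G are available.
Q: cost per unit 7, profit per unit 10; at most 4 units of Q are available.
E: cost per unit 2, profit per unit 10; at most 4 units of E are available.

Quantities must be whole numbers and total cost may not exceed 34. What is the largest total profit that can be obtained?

E has the best ratio (10/2); taking only E gives at most 4×10 = 40 (stopped by the supply cap of 4).
Mixing does better — 5×G and 4×E: cost 33 ≤ 34, profit 5·11 + 4·10 = 95.

95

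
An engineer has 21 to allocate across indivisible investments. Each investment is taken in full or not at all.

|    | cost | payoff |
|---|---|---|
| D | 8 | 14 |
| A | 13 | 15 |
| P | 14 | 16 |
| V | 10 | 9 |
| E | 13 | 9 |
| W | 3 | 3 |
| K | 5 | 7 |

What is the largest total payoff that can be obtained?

29

D + A: cost 8 + 13 = 21 ≤ 21, payoff 14 + 15 = 29.
D + V + W: cost 8 + 10 + 3 = 21 ≤ 21, payoff 14 + 9 + 3 = 26.
Best is D and A with total payoff 29.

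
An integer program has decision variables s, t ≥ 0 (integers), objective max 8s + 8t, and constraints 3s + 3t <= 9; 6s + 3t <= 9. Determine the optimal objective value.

(s,t)=(0,3): 3·0+3·3=9≤9, 6·0+3·3=9≤9, objective 24.
(s,t)=(0,2): 3·0+3·2=6≤9, 6·0+3·2=6≤9, objective 16.
No feasible integer point exceeds 24.

24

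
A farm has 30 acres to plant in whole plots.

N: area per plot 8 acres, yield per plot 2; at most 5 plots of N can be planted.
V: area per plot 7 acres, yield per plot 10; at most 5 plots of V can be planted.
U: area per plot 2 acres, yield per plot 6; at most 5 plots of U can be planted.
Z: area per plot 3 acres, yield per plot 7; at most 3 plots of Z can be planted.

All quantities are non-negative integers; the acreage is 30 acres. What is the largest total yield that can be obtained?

2×V, 5×U, and 2×Z: area 30 ≤ 30, yield 2·10 + 5·6 + 2·7 = 64.
1×V, 5×U, and 3×Z: area 26 ≤ 30, yield 1·10 + 5·6 + 3·7 = 61.
Best is 64.

64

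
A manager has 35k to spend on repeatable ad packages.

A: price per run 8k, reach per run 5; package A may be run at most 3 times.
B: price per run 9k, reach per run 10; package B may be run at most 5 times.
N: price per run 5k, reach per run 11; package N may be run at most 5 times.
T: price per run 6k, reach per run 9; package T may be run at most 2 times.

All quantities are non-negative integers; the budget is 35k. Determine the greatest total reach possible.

65

This is a bounded integer knapsack.
5×N and 1×T: price 31 ≤ 35, reach 5·11 + 1·9 = 64.
1×B and 5×N: price 34 ≤ 35, reach 1·10 + 5·11 = 65.
Best is 65.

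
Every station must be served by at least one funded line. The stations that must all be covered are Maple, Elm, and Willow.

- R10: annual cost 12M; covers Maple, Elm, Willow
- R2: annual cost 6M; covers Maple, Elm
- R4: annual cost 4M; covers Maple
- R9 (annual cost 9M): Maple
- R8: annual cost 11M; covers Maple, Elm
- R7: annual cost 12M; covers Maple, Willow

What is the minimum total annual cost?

This is a weighted set-cover instance.
R10 alone covers Maple, Elm, Willow — every station.
Total annual cost: 12.

12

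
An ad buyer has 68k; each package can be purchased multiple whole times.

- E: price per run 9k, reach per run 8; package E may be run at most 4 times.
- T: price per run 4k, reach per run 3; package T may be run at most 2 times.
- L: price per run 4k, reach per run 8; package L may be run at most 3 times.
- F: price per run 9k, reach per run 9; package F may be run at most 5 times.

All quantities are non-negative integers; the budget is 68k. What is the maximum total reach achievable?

77

This is a bounded integer knapsack.
L has the best ratio (8/4); taking only L gives at most 3×8 = 24 (stopped by the supply cap of 3).
Mixing does better — 1×E, 3×L, and 5×F: price 66 ≤ 68, reach 1·8 + 3·8 + 5·9 = 77.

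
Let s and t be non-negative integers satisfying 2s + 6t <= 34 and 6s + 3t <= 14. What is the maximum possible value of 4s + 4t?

The continuous relaxation peaks at (0, 4.67) with value 18.67; rounding to a feasible lattice point costs some objective.
(s,t)=(0,4) is feasible, giving 16.
(s,t)=(0,3) is feasible, giving 12.
The best lattice point is (0,4), giving 16.

16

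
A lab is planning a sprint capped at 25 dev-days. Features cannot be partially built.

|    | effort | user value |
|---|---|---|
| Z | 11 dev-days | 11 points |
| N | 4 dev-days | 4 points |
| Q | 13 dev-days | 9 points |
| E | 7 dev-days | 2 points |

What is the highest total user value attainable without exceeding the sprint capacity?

Z + Q: effort 11 + 13 = 24 ≤ 25, user value 11 + 9 = 20.
Z + N + E: effort 11 + 4 + 7 = 22 ≤ 25, user value 11 + 4 + 2 = 17.
Best is Z and Q with total user value 20.

20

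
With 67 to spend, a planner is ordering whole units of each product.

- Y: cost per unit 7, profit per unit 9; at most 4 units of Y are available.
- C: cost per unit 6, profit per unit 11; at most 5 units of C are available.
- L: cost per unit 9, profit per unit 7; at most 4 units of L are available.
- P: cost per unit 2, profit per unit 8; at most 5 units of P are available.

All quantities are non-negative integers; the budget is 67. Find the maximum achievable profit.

123

Take 4×Y, 5×C, and 4×P: cost 66 ≤ 67, profit 4·9 + 5·11 + 4·8 = 123.
No other integer combination yields more.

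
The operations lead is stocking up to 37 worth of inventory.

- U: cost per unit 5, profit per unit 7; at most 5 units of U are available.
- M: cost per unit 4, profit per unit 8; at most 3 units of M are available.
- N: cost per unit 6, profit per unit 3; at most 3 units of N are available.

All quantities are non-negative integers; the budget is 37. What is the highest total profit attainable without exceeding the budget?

59

Take 5×U and 3×M: cost 37 ≤ 37, profit 5·7 + 3·8 = 59.
M has the best ratio (8/4) and is taken to its limit of 3; remaining capacity is filled optimally with the others.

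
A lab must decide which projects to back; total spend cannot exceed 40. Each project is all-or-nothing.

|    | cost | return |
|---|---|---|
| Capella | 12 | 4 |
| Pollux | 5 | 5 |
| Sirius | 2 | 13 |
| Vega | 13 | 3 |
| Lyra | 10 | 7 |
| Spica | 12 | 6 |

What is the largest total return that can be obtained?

31

Allowing fractional choices, the relaxed optimum would be about 34.7, but projects are indivisible.
Capella + Pollux + Sirius + Lyra: cost 12 + 5 + 2 + 10 = 29 ≤ 40, return 4 + 5 + 13 + 7 = 29.
Capella + Sirius + Lyra + Spica: cost 12 + 2 + 10 + 12 = 36 ≤ 40, return 4 + 13 + 7 + 6 = 30.
Pollux + Sirius + Lyra + Spica: cost 5 + 2 + 10 + 12 = 29 ≤ 40, return 5 + 13 + 7 + 6 = 31.
Best is Pollux, Sirius, Lyra, and Spica with total return 31.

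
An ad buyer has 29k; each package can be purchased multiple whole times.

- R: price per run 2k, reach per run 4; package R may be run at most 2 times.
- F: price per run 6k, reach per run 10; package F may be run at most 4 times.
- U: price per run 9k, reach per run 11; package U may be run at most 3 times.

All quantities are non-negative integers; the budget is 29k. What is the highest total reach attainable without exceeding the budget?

48

This is a bounded integer knapsack.
2×R and 4×F: price 28 ≤ 29, reach 2·4 + 4·10 = 48.
1×R, 3×F, and 1×U: price 29 ≤ 29, reach 1·4 + 3·10 + 1·11 = 45.
Best is 48.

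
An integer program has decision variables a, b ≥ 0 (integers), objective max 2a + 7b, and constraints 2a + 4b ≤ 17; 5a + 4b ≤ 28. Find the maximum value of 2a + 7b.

28

(a,b)=(0,4): 2·0+4·4=16≤17, 5·0+4·4=16≤28, objective 28.
(a,b)=(1,3): 2·1+4·3=14≤17, 5·1+4·3=17≤28, objective 23.
(a,b)=(0,3): 2·0+4·3=12≤17, 5·0+4·3=12≤28, objective 21.
No feasible integer point exceeds 28.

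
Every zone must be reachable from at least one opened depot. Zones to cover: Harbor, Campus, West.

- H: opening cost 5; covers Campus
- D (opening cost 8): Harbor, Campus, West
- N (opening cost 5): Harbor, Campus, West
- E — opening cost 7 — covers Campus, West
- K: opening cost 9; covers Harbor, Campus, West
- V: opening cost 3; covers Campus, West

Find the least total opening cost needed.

5

N alone covers Harbor, Campus, West — every zone.
Total opening cost: 5.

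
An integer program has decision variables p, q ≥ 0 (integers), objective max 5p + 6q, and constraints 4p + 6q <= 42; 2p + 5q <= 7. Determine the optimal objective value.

15

Relaxing integrality, the LP optimum is 17.50 at (p,q) = (3.5, 0), which is not an integer point.
(p,q)=(3,0): 4·3+6·0=12≤42, 2·3+5·0=6≤7, objective 15.
(p,q)=(2,0): 4·2+6·0=8≤42, 2·2+5·0=4≤7, objective 10.
Maximum is 15 at (p,q)=(3,0).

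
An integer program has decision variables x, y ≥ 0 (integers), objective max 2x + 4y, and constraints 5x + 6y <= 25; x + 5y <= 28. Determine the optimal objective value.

16

(x,y)=(0,4): 5·0+6·4=24≤25, 1·0+5·4=20≤28, objective 16.
(x,y)=(1,3): 5·1+6·3=23≤25, 1·1+5·3=16≤28, objective 14.
(x,y)=(0,3): 5·0+6·3=18≤25, 1·0+5·3=15≤28, objective 12.
The best lattice point is (0,4), giving 16.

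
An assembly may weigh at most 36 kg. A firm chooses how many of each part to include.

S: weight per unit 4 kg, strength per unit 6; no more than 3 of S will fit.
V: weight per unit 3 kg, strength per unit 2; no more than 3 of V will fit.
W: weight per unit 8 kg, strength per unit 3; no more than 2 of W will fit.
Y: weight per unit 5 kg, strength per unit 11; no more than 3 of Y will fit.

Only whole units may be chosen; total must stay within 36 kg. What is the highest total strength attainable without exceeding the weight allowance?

57

Y has the best ratio (11/5); taking only Y gives at most 3×11 = 33 (stopped by the supply cap of 3).
Mixing does better — 3×S, 3×V, and 3×Y: weight 36 ≤ 36, strength 3·6 + 3·2 + 3·11 = 57.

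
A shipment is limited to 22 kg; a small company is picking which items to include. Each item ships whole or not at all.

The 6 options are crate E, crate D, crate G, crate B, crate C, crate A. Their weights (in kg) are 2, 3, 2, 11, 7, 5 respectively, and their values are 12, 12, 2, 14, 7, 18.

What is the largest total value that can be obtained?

Take crate E, crate D, crate B, and crate A: weight 2 + 3 + 11 + 5 = 21 ≤ 22, value 12 + 12 + 14 + 18 = 56.
No other feasible combination does better.

56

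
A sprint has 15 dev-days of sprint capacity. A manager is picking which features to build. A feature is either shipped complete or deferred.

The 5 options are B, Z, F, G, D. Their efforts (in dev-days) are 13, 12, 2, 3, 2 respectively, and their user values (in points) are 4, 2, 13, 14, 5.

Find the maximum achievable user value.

32

F + G: effort 2 + 3 = 5 ≤ 15, user value 13 + 14 = 27.
G + D: effort 3 + 2 = 5 ≤ 15, user value 14 + 5 = 19.
F + G + D: effort 2 + 3 + 2 = 7 ≤ 15, user value 13 + 14 + 5 = 32.
Best is F, G, and D with total user value 32.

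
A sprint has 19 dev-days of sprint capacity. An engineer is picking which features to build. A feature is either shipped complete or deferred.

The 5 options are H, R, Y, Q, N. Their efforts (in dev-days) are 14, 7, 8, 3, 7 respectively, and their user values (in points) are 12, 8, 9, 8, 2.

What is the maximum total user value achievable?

Y + Q + N: effort 8 + 3 + 7 = 18 ≤ 19, user value 9 + 8 + 2 = 19.
R + Y + Q: effort 7 + 8 + 3 = 18 ≤ 19, user value 8 + 9 + 8 = 25.
H + Q: effort 14 + 3 = 17 ≤ 19, user value 12 + 8 = 20.
Best is R, Y, and Q with total user value 25.

25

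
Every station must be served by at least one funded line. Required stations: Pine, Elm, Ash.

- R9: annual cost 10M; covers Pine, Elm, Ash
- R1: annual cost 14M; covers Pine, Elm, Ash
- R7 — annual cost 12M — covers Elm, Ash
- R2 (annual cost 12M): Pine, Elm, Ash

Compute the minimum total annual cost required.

R9 alone covers Pine, Elm, Ash — every station.
Total annual cost: 10.
No cover costs less than 10.

10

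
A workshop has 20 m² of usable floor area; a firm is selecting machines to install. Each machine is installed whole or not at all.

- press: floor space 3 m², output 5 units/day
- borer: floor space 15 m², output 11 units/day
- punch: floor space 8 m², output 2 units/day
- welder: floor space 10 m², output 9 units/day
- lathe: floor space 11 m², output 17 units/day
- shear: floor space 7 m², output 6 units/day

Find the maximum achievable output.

23

lathe + shear: floor space 11 + 7 = 18 ≤ 20, output 17 + 6 = 23.
press + lathe: floor space 3 + 11 = 14 ≤ 20, output 5 + 17 = 22.
press + welder + shear: floor space 3 + 10 + 7 = 20 ≤ 20, output 5 + 9 + 6 = 20.
Best is lathe and shear with total output 23.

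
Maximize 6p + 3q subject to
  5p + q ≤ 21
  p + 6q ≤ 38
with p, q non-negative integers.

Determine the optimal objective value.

Relaxing integrality, the LP optimum is 35.69 at (p,q) = (3.03, 5.83), which is not an integer point.
(p,q)=(3,5): 5·3+1·5=20≤21, 1·3+6·5=33≤38, objective 33.
(p,q)=(3,4): 5·3+1·4=19≤21, 1·3+6·4=27≤38, objective 30.
(p,q)=(2,6): 5·2+1·6=16≤21, 1·2+6·6=38≤38, objective 30.
No feasible integer point exceeds 33.

33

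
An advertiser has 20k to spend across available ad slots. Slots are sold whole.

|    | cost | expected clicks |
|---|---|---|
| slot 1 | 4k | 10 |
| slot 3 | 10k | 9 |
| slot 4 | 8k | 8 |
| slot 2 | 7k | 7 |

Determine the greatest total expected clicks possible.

25

This is a 0-1 knapsack instance.
Take slot 1, slot 4, and slot 2: cost 4 + 8 + 7 = 19 ≤ 20, expected clicks 10 + 8 + 7 = 25.
No other feasible combination does better.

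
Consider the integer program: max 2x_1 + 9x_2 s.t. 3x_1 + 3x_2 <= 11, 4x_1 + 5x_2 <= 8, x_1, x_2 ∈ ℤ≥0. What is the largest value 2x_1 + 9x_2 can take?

9

The continuous relaxation peaks at (0, 1.6) with value 14.40; rounding to a feasible lattice point costs some objective.
(x_1,x_2)=(0,1): 3·0+3·1=3≤11, 4·0+5·1=5≤8, objective 9.
(x_1,x_2)=(1,0): 3·1+3·0=3≤11, 4·1+5·0=4≤8, objective 2.
(x_1,x_2)=(0,0): 3·0+3·0=0≤11, 4·0+5·0=0≤8, objective 0.
Maximum is 9 at (x_1,x_2)=(0,1).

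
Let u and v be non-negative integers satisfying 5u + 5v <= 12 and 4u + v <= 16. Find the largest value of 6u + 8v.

The continuous relaxation peaks at (0, 2.4) with value 19.20; rounding to a feasible lattice point costs some objective.
(u,v)=(0,2): 5·0+5·2=10≤12, 4·0+1·2=2≤16, objective 16.
(u,v)=(1,1): 5·1+5·1=10≤12, 4·1+1·1=5≤16, objective 14.
(u,v)=(0,1): 5·0+5·1=5≤12, 4·0+1·1=1≤16, objective 8.
Maximum is 16 at (u,v)=(0,2).

16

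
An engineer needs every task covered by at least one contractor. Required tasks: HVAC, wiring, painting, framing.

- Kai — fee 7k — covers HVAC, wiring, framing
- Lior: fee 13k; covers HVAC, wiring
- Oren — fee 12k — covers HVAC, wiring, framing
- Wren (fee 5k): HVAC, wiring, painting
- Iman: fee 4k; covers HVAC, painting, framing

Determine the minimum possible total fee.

9

Choose Wren and Iman: together they cover HVAC, wiring, painting, framing — every task.
Total fee: 5 + 4 = 9.
No cover costs less than 9.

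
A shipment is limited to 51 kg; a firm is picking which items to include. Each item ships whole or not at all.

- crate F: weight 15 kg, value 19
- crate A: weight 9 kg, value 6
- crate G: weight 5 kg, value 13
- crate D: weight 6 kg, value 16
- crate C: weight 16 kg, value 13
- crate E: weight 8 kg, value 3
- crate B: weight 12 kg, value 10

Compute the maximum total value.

This is an integer program with binary decision variables.
Allowing fractional choices, the relaxed optimum would be about 68.6, but items are indivisible.
crate F + crate A + crate G + crate D + crate C: weight 15 + 9 + 5 + 6 + 16 = 51 ≤ 51, value 19 + 6 + 13 + 16 + 13 = 67.
crate F + crate A + crate G + crate D + crate B: weight 15 + 9 + 5 + 6 + 12 = 47 ≤ 51, value 19 + 6 + 13 + 16 + 10 = 64.
crate F + crate G + crate D + crate C + crate E: weight 15 + 5 + 6 + 16 + 8 = 50 ≤ 51, value 19 + 13 + 16 + 13 + 3 = 64.
Best is crate F, crate A, crate G, crate D, and crate C with total value 67.

67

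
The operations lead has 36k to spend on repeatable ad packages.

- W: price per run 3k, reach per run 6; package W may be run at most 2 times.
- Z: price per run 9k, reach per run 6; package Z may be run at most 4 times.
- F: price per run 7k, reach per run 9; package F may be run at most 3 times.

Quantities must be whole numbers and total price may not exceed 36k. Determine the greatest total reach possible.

45

W has the best ratio (6/3); taking only W gives at most 2×6 = 12 (stopped by the supply cap of 2).
Mixing does better — 2×W, 1×Z, and 3×F: price 36 ≤ 36, reach 2·6 + 1·6 + 3·9 = 45.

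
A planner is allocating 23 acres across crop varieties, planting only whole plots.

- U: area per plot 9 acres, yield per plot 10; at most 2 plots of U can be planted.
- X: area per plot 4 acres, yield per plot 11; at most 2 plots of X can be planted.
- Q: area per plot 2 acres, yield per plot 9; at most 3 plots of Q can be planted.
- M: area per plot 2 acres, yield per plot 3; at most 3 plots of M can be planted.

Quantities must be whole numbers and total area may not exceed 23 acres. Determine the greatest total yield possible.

59

This is a bounded integer knapsack.
Q has the best ratio (9/2); taking only Q gives at most 3×9 = 27 (stopped by the supply cap of 3).
Mixing does better — 1×U, 2×X, and 3×Q: area 23 ≤ 23, yield 1·10 + 2·11 + 3·9 = 59.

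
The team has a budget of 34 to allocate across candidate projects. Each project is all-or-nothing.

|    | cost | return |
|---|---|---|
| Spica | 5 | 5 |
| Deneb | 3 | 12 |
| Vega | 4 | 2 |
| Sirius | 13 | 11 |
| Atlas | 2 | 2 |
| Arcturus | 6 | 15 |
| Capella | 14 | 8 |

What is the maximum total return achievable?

Treat it as a binary knapsack problem.
Take Spica, Deneb, Vega, Sirius, Atlas, and Arcturus: cost 5 + 3 + 4 + 13 + 2 + 6 = 33 ≤ 34, return 5 + 12 + 2 + 11 + 2 + 15 = 47.
No other feasible combination does better.

47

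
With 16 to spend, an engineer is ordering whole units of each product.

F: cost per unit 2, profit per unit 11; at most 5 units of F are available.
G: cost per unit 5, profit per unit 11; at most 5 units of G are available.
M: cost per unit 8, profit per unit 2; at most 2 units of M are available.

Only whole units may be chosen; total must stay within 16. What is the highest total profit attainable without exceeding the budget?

66

This is a bounded integer knapsack.
F has the best ratio (11/2); taking only F gives at most 5×11 = 55 (stopped by the supply cap of 5).
Mixing does better — 5×F and 1×G: cost 15 ≤ 16, profit 5·11 + 1·11 = 66.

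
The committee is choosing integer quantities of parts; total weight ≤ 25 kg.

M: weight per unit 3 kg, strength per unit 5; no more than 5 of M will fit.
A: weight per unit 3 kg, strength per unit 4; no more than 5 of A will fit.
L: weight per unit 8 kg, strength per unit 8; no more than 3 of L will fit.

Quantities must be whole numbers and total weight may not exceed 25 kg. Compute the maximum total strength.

37

Take 5×M and 3×A: weight 24 ≤ 25, strength 5·5 + 3·4 = 37.
M has the best ratio (5/3) and is taken to its limit of 5; remaining capacity is filled optimally with the others.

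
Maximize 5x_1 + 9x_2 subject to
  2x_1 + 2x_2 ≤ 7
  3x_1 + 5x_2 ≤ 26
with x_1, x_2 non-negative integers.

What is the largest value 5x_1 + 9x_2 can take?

(x_1,x_2)=(0,3): 2·0+2·3=6≤7, 3·0+5·3=15≤26, objective 27.
(x_1,x_2)=(1,2): 2·1+2·2=6≤7, 3·1+5·2=13≤26, objective 23.
(x_1,x_2)=(0,2): 2·0+2·2=4≤7, 3·0+5·2=10≤26, objective 18.
The best lattice point is (0,3), giving 27.

27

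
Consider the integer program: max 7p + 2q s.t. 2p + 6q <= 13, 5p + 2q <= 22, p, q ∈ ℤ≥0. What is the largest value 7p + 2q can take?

28

The continuous relaxation peaks at (4.4, 0) with value 30.80; rounding to a feasible lattice point costs some objective.
(p,q)=(4,0): 2·4+6·0=8≤13, 5·4+2·0=20≤22, objective 28.
(p,q)=(3,1): 2·3+6·1=12≤13, 5·3+2·1=17≤22, objective 23.
(p,q)=(3,0): 2·3+6·0=6≤13, 5·3+2·0=15≤22, objective 21.
No feasible integer point exceeds 28.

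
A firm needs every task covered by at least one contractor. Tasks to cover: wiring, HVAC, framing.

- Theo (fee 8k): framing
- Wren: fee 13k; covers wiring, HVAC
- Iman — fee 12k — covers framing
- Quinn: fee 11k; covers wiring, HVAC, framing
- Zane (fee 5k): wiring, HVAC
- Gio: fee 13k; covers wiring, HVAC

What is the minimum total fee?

The greedy cost-per-new-task heuristic would pick Zane and Theo for 13, but a cheaper cover exists.
Quinn alone covers wiring, HVAC, framing — every task.
Total fee: 11.
No cover costs less than 11.

11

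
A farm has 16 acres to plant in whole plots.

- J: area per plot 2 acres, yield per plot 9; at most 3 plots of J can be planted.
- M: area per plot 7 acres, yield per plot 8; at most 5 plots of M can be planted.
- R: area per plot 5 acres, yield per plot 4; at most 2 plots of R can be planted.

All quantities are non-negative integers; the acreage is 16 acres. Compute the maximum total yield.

35

J has the best ratio (9/2); taking only J gives at most 3×9 = 27 (stopped by the supply cap of 3).
Mixing does better — 3×J and 2×R: area 16 ≤ 16, yield 3·9 + 2·4 = 35.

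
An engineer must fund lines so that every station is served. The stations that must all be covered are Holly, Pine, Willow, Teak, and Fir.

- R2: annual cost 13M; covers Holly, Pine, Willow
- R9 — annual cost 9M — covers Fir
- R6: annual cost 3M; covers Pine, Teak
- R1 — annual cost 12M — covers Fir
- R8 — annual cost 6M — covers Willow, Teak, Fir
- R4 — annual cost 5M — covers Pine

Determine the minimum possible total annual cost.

The greedy cost-per-new-station heuristic would pick R6, R8, and R2 for 22, but a cheaper cover exists.
Choose R2 and R8: together they cover Holly, Pine, Willow, Teak, Fir — every station.
Total annual cost: 13 + 6 = 19.
No cover costs less than 19.

19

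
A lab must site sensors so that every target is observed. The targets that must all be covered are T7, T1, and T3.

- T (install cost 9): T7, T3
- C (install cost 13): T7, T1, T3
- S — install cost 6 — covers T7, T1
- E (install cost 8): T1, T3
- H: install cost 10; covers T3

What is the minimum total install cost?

The greedy cost-per-new-target heuristic would pick S and E for 14, but a cheaper cover exists.
C alone covers T7, T1, T3 — every target.
Total install cost: 13.
No cover costs less than 13.

13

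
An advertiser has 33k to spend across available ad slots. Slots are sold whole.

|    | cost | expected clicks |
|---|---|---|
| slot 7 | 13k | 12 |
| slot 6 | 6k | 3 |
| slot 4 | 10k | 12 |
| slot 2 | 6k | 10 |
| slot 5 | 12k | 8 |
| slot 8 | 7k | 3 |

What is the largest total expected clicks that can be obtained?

Take slot 7, slot 4, and slot 2: cost 13 + 10 + 6 = 29 ≤ 33, expected clicks 12 + 12 + 10 = 34.
No other feasible combination does better.

34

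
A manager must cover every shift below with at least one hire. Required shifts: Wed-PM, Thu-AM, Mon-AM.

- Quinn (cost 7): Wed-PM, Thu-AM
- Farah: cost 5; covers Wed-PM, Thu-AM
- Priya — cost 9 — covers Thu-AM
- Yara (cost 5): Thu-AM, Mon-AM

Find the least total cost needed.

Choose Farah and Yara: together they cover Wed-PM, Thu-AM, Mon-AM — every shift.
Total cost: 5 + 5 = 10.
No cover costs less than 10.

10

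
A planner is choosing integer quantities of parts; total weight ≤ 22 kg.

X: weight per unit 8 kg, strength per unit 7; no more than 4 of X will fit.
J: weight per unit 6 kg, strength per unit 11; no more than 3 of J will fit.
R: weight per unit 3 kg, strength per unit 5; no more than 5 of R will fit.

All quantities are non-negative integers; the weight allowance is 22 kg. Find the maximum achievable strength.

38

This is a bounded integer knapsack.
2×J and 3×R: weight 21 ≤ 22, strength 2·11 + 3·5 = 37.
3×J and 1×R: weight 21 ≤ 22, strength 3·11 + 1·5 = 38.
Best is 38.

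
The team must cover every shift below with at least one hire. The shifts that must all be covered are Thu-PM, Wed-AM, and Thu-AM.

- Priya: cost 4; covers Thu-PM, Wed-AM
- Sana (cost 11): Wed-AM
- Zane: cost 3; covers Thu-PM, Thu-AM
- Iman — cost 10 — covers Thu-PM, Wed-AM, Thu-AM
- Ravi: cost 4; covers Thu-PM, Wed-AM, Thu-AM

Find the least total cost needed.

Ravi alone covers Thu-PM, Wed-AM, Thu-AM — every shift.
Total cost: 4.
No cover costs less than 4.

4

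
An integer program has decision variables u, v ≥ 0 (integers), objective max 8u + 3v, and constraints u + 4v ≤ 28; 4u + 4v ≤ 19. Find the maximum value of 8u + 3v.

32

(u,v)=(4,0): 1·4+4·0=4≤28, 4·4+4·0=16≤19, objective 32.
(u,v)=(3,1): 1·3+4·1=7≤28, 4·3+4·1=16≤19, objective 27.
(u,v)=(3,0): 1·3+4·0=3≤28, 4·3+4·0=12≤19, objective 24.
The best lattice point is (4,0), giving 32.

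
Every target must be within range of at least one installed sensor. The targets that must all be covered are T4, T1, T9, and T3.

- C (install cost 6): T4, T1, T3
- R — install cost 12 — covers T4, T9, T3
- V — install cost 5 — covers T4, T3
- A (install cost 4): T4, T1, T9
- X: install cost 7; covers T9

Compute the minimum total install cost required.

Choose V and A: together they cover T4, T1, T9, T3 — every target.
Total install cost: 5 + 4 = 9.
No cover costs less than 9.

9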